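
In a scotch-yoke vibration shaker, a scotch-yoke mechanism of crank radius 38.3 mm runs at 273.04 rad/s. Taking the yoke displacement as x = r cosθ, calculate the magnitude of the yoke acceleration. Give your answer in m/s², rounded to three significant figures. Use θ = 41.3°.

ω = 273 rad/s
x = r cosθ ⇒ ẍ = −rω² cosθ (ω constant).
|a| = rω²|cosθ| = 0.0383·(273)²·|cos 41.3°| = 2145.1 m/s².

2150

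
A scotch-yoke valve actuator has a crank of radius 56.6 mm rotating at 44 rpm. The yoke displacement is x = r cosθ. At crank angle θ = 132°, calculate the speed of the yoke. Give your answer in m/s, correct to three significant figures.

ω = 4.608 rad/s (from 44 rpm).
x = r cosθ ⇒ ẋ = −rω sinθ.
|v| = rω|sinθ| = 0.0566·4.608·|sin 132°| = 0.19381 m/s.

0.194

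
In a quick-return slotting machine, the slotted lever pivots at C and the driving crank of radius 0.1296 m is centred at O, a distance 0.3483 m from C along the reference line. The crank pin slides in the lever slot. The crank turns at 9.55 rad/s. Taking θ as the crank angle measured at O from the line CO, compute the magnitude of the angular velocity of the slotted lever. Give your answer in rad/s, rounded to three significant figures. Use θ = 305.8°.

2.16

ω = 9.55 rad/s
Crank pin A relative to C: A = (d + r cosθ, r sinθ); lever angle φ = atan2(r sinθ, d + r cosθ).
Differentiating tanφ: φ̇ = rω(d cosθ + r)/(d² + r² + 2dr cosθ).
d² + r² + 2dr cosθ = |CA|² = 0.190919 m²;  d cosθ + r = +0.33334 m.
|ω_lever| = |0.1296·9.55·+0.33334| / 0.190919 = 2.161 rad/s.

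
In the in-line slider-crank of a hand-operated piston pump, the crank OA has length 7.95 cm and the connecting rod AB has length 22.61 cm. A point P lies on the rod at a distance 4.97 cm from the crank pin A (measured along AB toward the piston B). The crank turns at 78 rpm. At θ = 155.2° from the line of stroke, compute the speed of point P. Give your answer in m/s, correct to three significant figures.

0.525

ω = 8.168 rad/s.  Crank-pin speed |V_A| = rω = 0.64937 m/s, perpendicular to OA.
Rod angle: sinφ = −(r/L) sinθ ⇒ φ = -8.481°; ω_rod = −rω cosθ/√(L²−r²sin²θ) = +2.636 rad/s.
V_P = V_A + ω_rod × AP, with AP = 0.0497 m along the rod.
Components: V_Px = −rω sinθ − a·ω_rod·sinφ = -0.25306 m/s;  V_Py = rω cosθ + a·ω_rod·cosφ = -0.4599 m/s.
|V_P| = √(V_Px² + V_Py²) = 0.52493 m/s.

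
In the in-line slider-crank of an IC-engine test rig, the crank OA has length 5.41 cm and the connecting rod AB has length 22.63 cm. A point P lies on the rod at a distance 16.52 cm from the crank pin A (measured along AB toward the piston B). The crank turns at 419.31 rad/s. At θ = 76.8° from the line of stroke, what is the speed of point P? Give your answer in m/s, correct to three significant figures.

23.0

ω = 419.3 rad/s.  Crank-pin speed |V_A| = rω = 22.685 m/s, perpendicular to OA.
Rod angle: sinφ = −(r/L) sinθ ⇒ φ = -13.459°; ω_rod = −rω cosθ/√(L²−r²sin²θ) = -23.537 rad/s.
V_P = V_A + ω_rod × AP, with AP = 0.1652 m along the rod.
Components: V_Px = −rω sinθ − a·ω_rod·sinφ = -22.99 m/s;  V_Py = rω cosθ + a·ω_rod·cosφ = +1.3986 m/s.
|V_P| = √(V_Px² + V_Py²) = 23.033 m/s.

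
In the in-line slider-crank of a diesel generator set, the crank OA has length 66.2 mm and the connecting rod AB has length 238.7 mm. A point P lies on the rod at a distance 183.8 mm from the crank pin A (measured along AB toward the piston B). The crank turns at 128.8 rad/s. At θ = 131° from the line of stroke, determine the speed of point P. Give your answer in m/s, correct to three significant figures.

5.66

ω = 128.8 rad/s.  Crank-pin speed |V_A| = rω = 8.5266 m/s, perpendicular to OA.
Rod angle: sinφ = −(r/L) sinθ ⇒ φ = -12.082°; ω_rod = −rω cosθ/√(L²−r²sin²θ) = +23.966 rad/s.
V_P = V_A + ω_rod × AP, with AP = 0.1838 m along the rod.
Components: V_Px = −rω sinθ − a·ω_rod·sinφ = -5.5131 m/s;  V_Py = rω cosθ + a·ω_rod·cosφ = -1.2866 m/s.
|V_P| = √(V_Px² + V_Py²) = 5.6612 m/s.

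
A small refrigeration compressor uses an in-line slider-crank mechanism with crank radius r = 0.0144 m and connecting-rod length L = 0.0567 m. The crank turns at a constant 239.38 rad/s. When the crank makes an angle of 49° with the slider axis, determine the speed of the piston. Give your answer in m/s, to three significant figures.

ω = 239.4 rad/s
For an in-line slider-crank, x = r cosθ + √(L² − r² sin²θ), so v = −rω sinθ·[1 + r cosθ/√(L² − r² sin²θ)].
With r = 0.0144 m, L = 0.0567 m, θ = 49°: √(L² − r² sin²θ) = 0.055649 m.
v = −0.0144·239.4·0.75471·[1 + 0.0144·0.65606/0.055649] = -3.0432 m/s.
|v| = 3.0432 m/s.

3.04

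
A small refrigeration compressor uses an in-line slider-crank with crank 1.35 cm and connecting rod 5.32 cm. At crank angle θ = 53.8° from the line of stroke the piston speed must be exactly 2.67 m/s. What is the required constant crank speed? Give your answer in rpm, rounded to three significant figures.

2030

For an in-line slider-crank, |v_piston| = rω|sinθ|·[1 + r cosθ/√(L² − r² sin²θ)].
With r = 0.0135 m, L = 0.0532 m, θ = 53.8°: the bracketed kinematic factor |dx/dθ| = 0.012562 m.
ω = v/|dx/dθ| = 2.67/0.012562 = 212.55 rad/s.
N = 60ω/(2π) = 2029.7 rpm.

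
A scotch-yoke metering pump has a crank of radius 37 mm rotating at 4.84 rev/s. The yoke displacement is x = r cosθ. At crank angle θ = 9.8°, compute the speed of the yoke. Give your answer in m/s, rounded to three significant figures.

0.192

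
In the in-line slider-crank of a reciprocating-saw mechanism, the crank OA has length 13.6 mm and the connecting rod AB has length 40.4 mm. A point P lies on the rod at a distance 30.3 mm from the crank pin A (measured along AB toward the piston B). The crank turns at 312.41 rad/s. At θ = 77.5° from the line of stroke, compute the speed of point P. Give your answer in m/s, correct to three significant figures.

4.39

ω = 312.4 rad/s.  Crank-pin speed |V_A| = rω = 4.2488 m/s, perpendicular to OA.
Rod angle: sinφ = −(r/L) sinθ ⇒ φ = -19.187°; ω_rod = −rω cosθ/√(L²−r²sin²θ) = -24.101 rad/s.
V_P = V_A + ω_rod × AP, with AP = 0.0303 m along the rod.
Components: V_Px = −rω sinθ − a·ω_rod·sinφ = -4.3881 m/s;  V_Py = rω cosθ + a·ω_rod·cosφ = +0.2299 m/s.
|V_P| = √(V_Px² + V_Py²) = 4.3941 m/s.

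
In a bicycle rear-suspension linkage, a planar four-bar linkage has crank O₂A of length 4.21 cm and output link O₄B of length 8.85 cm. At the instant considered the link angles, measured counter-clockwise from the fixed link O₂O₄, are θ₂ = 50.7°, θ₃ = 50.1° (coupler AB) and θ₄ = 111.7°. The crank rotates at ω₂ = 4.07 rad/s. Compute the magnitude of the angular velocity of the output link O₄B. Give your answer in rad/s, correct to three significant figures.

0.0230

ω₂ = 4.07 rad/s
Differentiating the loop-closure r₂e^{iθ₂}+r₃e^{iθ₃}=r₁+r₄e^{iθ₄} gives r₂ω₂e^{iθ₂}+r₃ω₃e^{iθ₃}=r₄ω₄e^{iθ₄}.
Eliminating the other unknown: ω₄ = r₂ω₂ sin(θ₂−θ₃) / [r₄ sin(θ₄−θ₃)].
Numerator sine = +0.01047; denominator sine = +0.87965.
Result = 0.0421·4.07·(+0.01047) / (0.0885·(+0.87965)) = +0.023049 rad/s; magnitude 0.023049 rad/s.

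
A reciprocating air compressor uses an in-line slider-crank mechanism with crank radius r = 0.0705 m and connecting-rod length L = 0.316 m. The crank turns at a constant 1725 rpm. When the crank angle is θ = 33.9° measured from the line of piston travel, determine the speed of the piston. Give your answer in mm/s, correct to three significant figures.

8430

ω = 2π·1725/60 = 180.6 rad/s
For an in-line slider-crank, x = r cosθ + √(L² − r² sin²θ), so v = −rω sinθ·[1 + r cosθ/√(L² − r² sin²θ)].
With r = 0.0705 m, L = 0.316 m, θ = 33.9°: √(L² − r² sin²θ) = 0.31354 m.
v = −0.0705·180.6·0.55775·[1 + 0.0705·0.83001/0.31354] = -8.4286 m/s.
|v| = 8.4286 m/s = 8428.6 mm/s.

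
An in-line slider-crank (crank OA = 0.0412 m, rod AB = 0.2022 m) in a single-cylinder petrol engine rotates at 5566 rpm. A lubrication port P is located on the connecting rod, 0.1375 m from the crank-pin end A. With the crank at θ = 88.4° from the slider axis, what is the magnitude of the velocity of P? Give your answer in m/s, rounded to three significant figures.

ω = 582.9 rad/s.  Crank-pin speed |V_A| = rω = 24.014 m/s, perpendicular to OA.
Rod angle: sinφ = −(r/L) sinθ ⇒ φ = -11.752°; ω_rod = −rω cosθ/√(L²−r²sin²θ) = -3.3871 rad/s.
V_P = V_A + ω_rod × AP, with AP = 0.1375 m along the rod.
Components: V_Px = −rω sinθ − a·ω_rod·sinφ = -24.1 m/s;  V_Py = rω cosθ + a·ω_rod·cosφ = +0.21455 m/s.
|V_P| = √(V_Px² + V_Py²) = 24.101 m/s.

24.1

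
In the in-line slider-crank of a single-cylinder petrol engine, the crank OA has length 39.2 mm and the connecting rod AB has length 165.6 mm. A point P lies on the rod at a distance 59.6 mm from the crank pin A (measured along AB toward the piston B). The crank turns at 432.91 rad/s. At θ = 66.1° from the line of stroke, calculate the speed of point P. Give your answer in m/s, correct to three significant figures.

ω = 432.9 rad/s.  Crank-pin speed |V_A| = rω = 16.97 m/s, perpendicular to OA.
Rod angle: sinφ = −(r/L) sinθ ⇒ φ = -12.499°; ω_rod = −rω cosθ/√(L²−r²sin²θ) = -42.525 rad/s.
V_P = V_A + ω_rod × AP, with AP = 0.0596 m along the rod.
Components: V_Px = −rω sinθ − a·ω_rod·sinφ = -16.063 m/s;  V_Py = rω cosθ + a·ω_rod·cosφ = +4.4008 m/s.
|V_P| = √(V_Px² + V_Py²) = 16.655 m/s.

16.7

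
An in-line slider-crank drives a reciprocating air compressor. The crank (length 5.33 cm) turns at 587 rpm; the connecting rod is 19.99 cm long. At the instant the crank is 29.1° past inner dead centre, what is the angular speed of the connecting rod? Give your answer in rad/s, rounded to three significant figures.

14.4

ω = 61.47 rad/s (converted from 587 rpm).
The rod makes angle φ with the slider axis where L sinφ = r sinθ; differentiating, L cosφ·φ̇ = r ω cosθ.
L cosφ = √(L² − r² sin²θ) = 0.19821 m.
|ω_rod| = r ω |cosθ| / √(L² − r² sin²θ) = 0.0533·61.47·0.87377/0.19821 = 14.443 rad/s.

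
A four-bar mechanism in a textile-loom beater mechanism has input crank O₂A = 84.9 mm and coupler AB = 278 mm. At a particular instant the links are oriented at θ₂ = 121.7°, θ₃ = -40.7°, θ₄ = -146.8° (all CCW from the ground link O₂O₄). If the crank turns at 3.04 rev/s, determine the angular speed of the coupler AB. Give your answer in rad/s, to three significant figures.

ω₂ = 19.1 rad/s (from 3.04 rev/s).
Differentiating the loop-closure r₂e^{iθ₂}+r₃e^{iθ₃}=r₁+r₄e^{iθ₄} gives r₂ω₂e^{iθ₂}+r₃ω₃e^{iθ₃}=r₄ω₄e^{iθ₄}.
Eliminating the other unknown: ω₃ = r₂ω₂ sin(θ₄−θ₂) / [r₃ sin(θ₃−θ₄)].
Numerator sine = +0.99966; denominator sine = +0.96078.
Result = 0.0849·19.1·(+0.99966) / (0.278·(+0.96078)) = +6.0694 rad/s; magnitude 6.0694 rad/s.

6.07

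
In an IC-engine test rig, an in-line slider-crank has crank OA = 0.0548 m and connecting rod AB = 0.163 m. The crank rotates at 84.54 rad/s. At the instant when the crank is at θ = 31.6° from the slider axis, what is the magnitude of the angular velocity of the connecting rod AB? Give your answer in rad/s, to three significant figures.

24.6

ω = 84.54 rad/s
The rod makes angle φ with the slider axis where L sinφ = r sinθ; differentiating, L cosφ·φ̇ = r ω cosθ.
L cosφ = √(L² − r² sin²θ) = 0.16045 m.
|ω_rod| = r ω |cosθ| / √(L² − r² sin²θ) = 0.0548·84.54·0.85173/0.16045 = 24.592 rad/s.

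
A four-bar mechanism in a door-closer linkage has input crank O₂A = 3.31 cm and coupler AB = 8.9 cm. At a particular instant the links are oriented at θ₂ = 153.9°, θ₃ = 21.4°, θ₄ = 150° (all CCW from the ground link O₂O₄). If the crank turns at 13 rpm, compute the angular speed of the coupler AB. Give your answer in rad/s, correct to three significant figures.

ω₂ = 1.361 rad/s (from 13 rpm).
Differentiating the loop-closure r₂e^{iθ₂}+r₃e^{iθ₃}=r₁+r₄e^{iθ₄} gives r₂ω₂e^{iθ₂}+r₃ω₃e^{iθ₃}=r₄ω₄e^{iθ₄}.
Eliminating the other unknown: ω₃ = r₂ω₂ sin(θ₄−θ₂) / [r₃ sin(θ₃−θ₄)].
Numerator sine = -0.06802; denominator sine = -0.78152.
Result = 0.0331·1.361·(-0.06802) / (0.089·(-0.78152)) = +0.044063 rad/s; magnitude 0.044063 rad/s.

0.0441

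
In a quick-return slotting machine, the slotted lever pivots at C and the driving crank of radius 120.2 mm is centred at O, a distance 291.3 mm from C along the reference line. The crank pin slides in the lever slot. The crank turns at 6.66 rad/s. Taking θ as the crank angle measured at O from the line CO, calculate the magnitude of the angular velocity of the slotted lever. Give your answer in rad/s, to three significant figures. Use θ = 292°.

ω = 6.66 rad/s
Crank pin A relative to C: A = (d + r cosθ, r sinθ); lever angle φ = atan2(r sinθ, d + r cosθ).
Differentiating tanφ: φ̇ = rω(d cosθ + r)/(d² + r² + 2dr cosθ).
d² + r² + 2dr cosθ = |CA|² = 0.125537 m²;  d cosθ + r = +0.22932 m.
|ω_lever| = |0.1202·6.66·+0.22932| / 0.125537 = 1.4624 rad/s.

1.46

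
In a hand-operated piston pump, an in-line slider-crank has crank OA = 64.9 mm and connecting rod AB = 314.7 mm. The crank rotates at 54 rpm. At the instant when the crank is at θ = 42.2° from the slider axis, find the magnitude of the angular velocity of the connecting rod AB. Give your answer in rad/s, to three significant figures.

0.872

ω = 5.655 rad/s (converted from 54 rpm).
The rod makes angle φ with the slider axis where L sinφ = r sinθ; differentiating, L cosφ·φ̇ = r ω cosθ.
L cosφ = √(L² − r² sin²θ) = 0.31167 m.
|ω_rod| = r ω |cosθ| / √(L² − r² sin²θ) = 0.0649·5.655·0.74080/0.31167 = 0.87233 rad/s.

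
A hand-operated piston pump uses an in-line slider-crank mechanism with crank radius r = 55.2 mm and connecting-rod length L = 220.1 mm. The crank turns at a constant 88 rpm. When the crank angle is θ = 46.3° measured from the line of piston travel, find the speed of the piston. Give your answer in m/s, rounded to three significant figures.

0.433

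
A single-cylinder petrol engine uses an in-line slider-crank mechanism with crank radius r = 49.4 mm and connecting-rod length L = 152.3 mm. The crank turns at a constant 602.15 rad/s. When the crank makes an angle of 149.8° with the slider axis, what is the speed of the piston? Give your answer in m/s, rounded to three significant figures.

ω = 602.1 rad/s
For an in-line slider-crank, x = r cosθ + √(L² − r² sin²θ), so v = −rω sinθ·[1 + r cosθ/√(L² − r² sin²θ)].
With r = 0.0494 m, L = 0.1523 m, θ = 149.8°: √(L² − r² sin²θ) = 0.15026 m.
v = −0.0494·602.1·0.50302·[1 + 0.0494·-0.86427/0.15026] = -10.711 m/s.
|v| = 10.711 m/s.

10.7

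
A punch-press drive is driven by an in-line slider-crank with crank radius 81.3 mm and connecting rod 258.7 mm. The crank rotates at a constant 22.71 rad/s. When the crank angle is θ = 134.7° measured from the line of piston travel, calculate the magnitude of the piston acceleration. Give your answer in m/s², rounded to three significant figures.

ω = 22.71 rad/s
x(θ) = r cosθ + √(L² − r² sin²θ); with ω constant, a = ω²·d²x/dθ².
d²x/dθ² = −r cosθ − r²(cos2θ)/√u − r⁴ sin²2θ/(4u^{3/2}),  u = L² − r² sin²θ = 0.0635862 m².
Substituting r = 0.0813 m, L = 0.2587 m, θ = 134.7°: d²x/dθ² = +0.056779 m.
a = ω²·d²x/dθ² = (22.71)²·(+0.056779) = +29.284 m/s²;  |a| = 29.284 m/s².

29.3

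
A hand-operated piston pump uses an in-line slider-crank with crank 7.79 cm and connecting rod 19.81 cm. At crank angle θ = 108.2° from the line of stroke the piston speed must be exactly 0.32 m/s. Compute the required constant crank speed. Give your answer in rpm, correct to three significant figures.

47.6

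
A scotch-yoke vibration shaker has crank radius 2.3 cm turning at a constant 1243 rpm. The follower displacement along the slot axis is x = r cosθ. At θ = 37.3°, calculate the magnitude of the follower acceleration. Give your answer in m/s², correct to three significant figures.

310

ω = 130.2 rad/s (from 1243 rpm).
x = r cosθ ⇒ ẍ = −rω² cosθ (ω constant).
|a| = rω²|cosθ| = 0.023·(130.2)²·|cos 37.3°| = 309.99 m/s².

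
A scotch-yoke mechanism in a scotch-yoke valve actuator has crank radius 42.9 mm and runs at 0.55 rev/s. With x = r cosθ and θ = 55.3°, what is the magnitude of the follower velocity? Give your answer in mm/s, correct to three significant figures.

ω = 3.456 rad/s (from 0.55 rev/s).
x = r cosθ ⇒ ẋ = −rω sinθ.
|v| = rω|sinθ| = 0.0429·3.456·|sin 55.3°| = 0.12188 m/s = 121.88 mm/s.

122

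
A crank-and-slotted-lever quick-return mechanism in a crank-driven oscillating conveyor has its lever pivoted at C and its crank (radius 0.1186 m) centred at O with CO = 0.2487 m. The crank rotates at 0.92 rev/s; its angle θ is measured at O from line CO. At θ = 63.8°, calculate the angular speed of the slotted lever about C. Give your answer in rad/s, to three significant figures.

ω = 5.781 rad/s (from 0.92 rev/s).
Crank pin A relative to C: A = (d + r cosθ, r sinθ); lever angle φ = atan2(r sinθ, d + r cosθ).
Differentiating tanφ: φ̇ = rω(d cosθ + r)/(d² + r² + 2dr cosθ).
d² + r² + 2dr cosθ = |CA|² = 0.101963 m²;  d cosθ + r = +0.2284 m.
|ω_lever| = |0.1186·5.781·+0.2284| / 0.101963 = 1.5357 rad/s.

1.54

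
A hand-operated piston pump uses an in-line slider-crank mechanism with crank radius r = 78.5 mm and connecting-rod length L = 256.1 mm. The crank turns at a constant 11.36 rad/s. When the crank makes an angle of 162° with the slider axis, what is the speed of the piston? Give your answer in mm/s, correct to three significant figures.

195

ω = 11.36 rad/s
For an in-line slider-crank, x = r cosθ + √(L² − r² sin²θ), so v = −rω sinθ·[1 + r cosθ/√(L² − r² sin²θ)].
With r = 0.0785 m, L = 0.2561 m, θ = 162°: √(L² − r² sin²θ) = 0.25495 m.
v = −0.0785·11.36·0.30902·[1 + 0.0785·-0.95106/0.25495] = -0.19487 m/s.
|v| = 0.19487 m/s = 194.87 mm/s.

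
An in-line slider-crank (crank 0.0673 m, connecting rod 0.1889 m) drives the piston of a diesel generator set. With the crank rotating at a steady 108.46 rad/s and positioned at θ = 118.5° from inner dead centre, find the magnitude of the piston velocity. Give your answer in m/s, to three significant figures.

ω = 108.5 rad/s
For an in-line slider-crank, x = r cosθ + √(L² − r² sin²θ), so v = −rω sinθ·[1 + r cosθ/√(L² − r² sin²θ)].
With r = 0.0673 m, L = 0.1889 m, θ = 118.5°: √(L² − r² sin²θ) = 0.1794 m.
v = −0.0673·108.5·0.87882·[1 + 0.0673·-0.47716/0.1794] = -5.2666 m/s.
|v| = 5.2666 m/s.

5.27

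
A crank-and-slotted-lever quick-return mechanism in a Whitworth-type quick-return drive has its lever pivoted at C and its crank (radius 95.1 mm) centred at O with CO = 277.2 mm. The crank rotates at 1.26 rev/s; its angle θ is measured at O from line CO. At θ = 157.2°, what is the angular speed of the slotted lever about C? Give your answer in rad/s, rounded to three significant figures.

ω = 7.917 rad/s (from 1.26 rev/s).
Crank pin A relative to C: A = (d + r cosθ, r sinθ); lever angle φ = atan2(r sinθ, d + r cosθ).
Differentiating tanφ: φ̇ = rω(d cosθ + r)/(d² + r² + 2dr cosθ).
d² + r² + 2dr cosθ = |CA|² = 0.0372801 m²;  d cosθ + r = -0.16044 m.
|ω_lever| = |0.0951·7.917·-0.16044| / 0.0372801 = 3.2402 rad/s.

3.24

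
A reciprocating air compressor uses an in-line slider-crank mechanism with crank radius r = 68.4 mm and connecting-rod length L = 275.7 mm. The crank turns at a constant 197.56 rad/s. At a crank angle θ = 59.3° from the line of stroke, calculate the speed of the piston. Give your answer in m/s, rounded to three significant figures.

ω = 197.6 rad/s
For an in-line slider-crank, x = r cosθ + √(L² − r² sin²θ), so v = −rω sinθ·[1 + r cosθ/√(L² − r² sin²θ)].
With r = 0.0684 m, L = 0.2757 m, θ = 59.3°: √(L² − r² sin²θ) = 0.26935 m.
v = −0.0684·197.6·0.85985·[1 + 0.0684·0.51054/0.26935] = -13.126 m/s.
|v| = 13.126 m/s.

13.1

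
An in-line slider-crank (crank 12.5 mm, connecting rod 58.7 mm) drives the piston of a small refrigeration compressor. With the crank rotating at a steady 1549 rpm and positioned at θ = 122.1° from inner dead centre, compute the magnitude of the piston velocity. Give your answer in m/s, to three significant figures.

ω = 2π·1549/60 = 162.2 rad/s
For an in-line slider-crank, x = r cosθ + √(L² − r² sin²θ), so v = −rω sinθ·[1 + r cosθ/√(L² − r² sin²θ)].
With r = 0.0125 m, L = 0.0587 m, θ = 122.1°: √(L² − r² sin²θ) = 0.057737 m.
v = −0.0125·162.2·0.84712·[1 + 0.0125·-0.53140/0.057737] = -1.52 m/s.
|v| = 1.52 m/s.

1.52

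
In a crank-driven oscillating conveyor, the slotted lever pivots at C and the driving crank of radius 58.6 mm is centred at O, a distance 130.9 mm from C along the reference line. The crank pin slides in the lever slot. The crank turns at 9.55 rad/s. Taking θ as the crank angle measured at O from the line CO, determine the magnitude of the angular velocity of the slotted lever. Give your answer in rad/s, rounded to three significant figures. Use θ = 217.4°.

ω = 9.55 rad/s
Crank pin A relative to C: A = (d + r cosθ, r sinθ); lever angle φ = atan2(r sinθ, d + r cosθ).
Differentiating tanφ: φ̇ = rω(d cosθ + r)/(d² + r² + 2dr cosθ).
d² + r² + 2dr cosθ = |CA|² = 0.00838127 m²;  d cosθ + r = -0.045389 m.
|ω_lever| = |0.0586·9.55·-0.045389| / 0.00838127 = 3.0307 rad/s.

3.03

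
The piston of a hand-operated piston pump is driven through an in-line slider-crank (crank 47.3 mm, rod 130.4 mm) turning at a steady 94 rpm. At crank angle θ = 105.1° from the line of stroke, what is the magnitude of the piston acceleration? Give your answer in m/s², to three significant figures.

ω = 2π·94/60 = 9.844 rad/s
x(θ) = r cosθ + √(L² − r² sin²θ); with ω constant, a = ω²·d²x/dθ².
d²x/dθ² = −r cosθ − r²(cos2θ)/√u − r⁴ sin²2θ/(4u^{3/2}),  u = L² − r² sin²θ = 0.0149187 m².
Substituting r = 0.0473 m, L = 0.1304 m, θ = 105.1°: d²x/dθ² = +0.027979 m.
a = ω²·d²x/dθ² = (9.844)²·(+0.027979) = +2.7111 m/s²;  |a| = 2.7111 m/s².

2.71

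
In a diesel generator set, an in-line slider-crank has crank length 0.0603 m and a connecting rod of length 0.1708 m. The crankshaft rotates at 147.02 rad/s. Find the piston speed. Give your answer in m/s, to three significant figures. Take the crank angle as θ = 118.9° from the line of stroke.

6.37

ω = 147 rad/s
For an in-line slider-crank, x = r cosθ + √(L² − r² sin²θ), so v = −rω sinθ·[1 + r cosθ/√(L² − r² sin²θ)].
With r = 0.0603 m, L = 0.1708 m, θ = 118.9°: √(L² − r² sin²θ) = 0.16244 m.
v = −0.0603·147·0.87546·[1 + 0.0603·-0.48328/0.16244] = -6.3689 m/s.
|v| = 6.3689 m/s.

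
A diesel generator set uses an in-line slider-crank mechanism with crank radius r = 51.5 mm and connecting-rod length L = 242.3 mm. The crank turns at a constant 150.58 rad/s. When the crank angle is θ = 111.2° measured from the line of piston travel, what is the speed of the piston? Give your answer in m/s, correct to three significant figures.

ω = 150.6 rad/s
For an in-line slider-crank, x = r cosθ + √(L² − r² sin²θ), so v = −rω sinθ·[1 + r cosθ/√(L² − r² sin²θ)].
With r = 0.0515 m, L = 0.2423 m, θ = 111.2°: √(L² − r² sin²θ) = 0.2375 m.
v = −0.0515·150.6·0.93232·[1 + 0.0515·-0.36162/0.2375] = -6.6631 m/s.
|v| = 6.6631 m/s.

6.66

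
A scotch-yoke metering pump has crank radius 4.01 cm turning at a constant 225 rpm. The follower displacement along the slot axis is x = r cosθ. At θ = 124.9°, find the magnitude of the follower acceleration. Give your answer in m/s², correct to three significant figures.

ω = 23.56 rad/s (from 225 rpm).
x = r cosθ ⇒ ẍ = −rω² cosθ (ω constant).
|a| = rω²|cosθ| = 0.0401·(23.56)²·|cos 124.9°| = 12.737 m/s².

12.7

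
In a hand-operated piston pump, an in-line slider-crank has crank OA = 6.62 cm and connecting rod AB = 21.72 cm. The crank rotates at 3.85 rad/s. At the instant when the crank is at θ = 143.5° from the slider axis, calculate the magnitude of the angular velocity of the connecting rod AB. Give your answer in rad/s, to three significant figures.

ω = 3.85 rad/s
The rod makes angle φ with the slider axis where L sinφ = r sinθ; differentiating, L cosφ·φ̇ = r ω cosθ.
L cosφ = √(L² − r² sin²θ) = 0.2136 m.
|ω_rod| = r ω |cosθ| / √(L² − r² sin²θ) = 0.0662·3.85·0.80386/0.2136 = 0.95917 rad/s.

0.959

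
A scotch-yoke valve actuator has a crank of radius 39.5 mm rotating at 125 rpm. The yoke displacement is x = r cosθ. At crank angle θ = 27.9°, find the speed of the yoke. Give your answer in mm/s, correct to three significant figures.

ω = 13.09 rad/s (from 125 rpm).
x = r cosθ ⇒ ẋ = −rω sinθ.
|v| = rω|sinθ| = 0.0395·13.09·|sin 27.9°| = 0.24194 m/s = 241.94 mm/s.

242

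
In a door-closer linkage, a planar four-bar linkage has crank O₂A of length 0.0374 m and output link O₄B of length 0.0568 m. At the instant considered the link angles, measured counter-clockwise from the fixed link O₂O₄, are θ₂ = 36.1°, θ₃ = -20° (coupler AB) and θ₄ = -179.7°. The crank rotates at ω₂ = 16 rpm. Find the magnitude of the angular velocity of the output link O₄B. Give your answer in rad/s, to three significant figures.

2.64

ω₂ = 1.676 rad/s (from 16 rpm).
Differentiating the loop-closure r₂e^{iθ₂}+r₃e^{iθ₃}=r₁+r₄e^{iθ₄} gives r₂ω₂e^{iθ₂}+r₃ω₃e^{iθ₃}=r₄ω₄e^{iθ₄}.
Eliminating the other unknown: ω₄ = r₂ω₂ sin(θ₂−θ₃) / [r₄ sin(θ₄−θ₃)].
Numerator sine = +0.83001; denominator sine = -0.34694.
Result = 0.0374·1.676·(+0.83001) / (0.0568·(-0.34694)) = -2.6394 rad/s; magnitude 2.6394 rad/s.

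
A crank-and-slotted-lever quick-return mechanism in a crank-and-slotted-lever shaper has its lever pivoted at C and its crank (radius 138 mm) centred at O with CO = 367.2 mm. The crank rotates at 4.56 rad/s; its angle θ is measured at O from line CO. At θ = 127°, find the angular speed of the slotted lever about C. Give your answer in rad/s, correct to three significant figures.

ω = 4.56 rad/s
Crank pin A relative to C: A = (d + r cosθ, r sinθ); lever angle φ = atan2(r sinθ, d + r cosθ).
Differentiating tanφ: φ̇ = rω(d cosθ + r)/(d² + r² + 2dr cosθ).
d² + r² + 2dr cosθ = |CA|² = 0.0928876 m²;  d cosθ + r = -0.082986 m.
|ω_lever| = |0.138·4.56·-0.082986| / 0.0928876 = 0.5622 rad/s.

0.562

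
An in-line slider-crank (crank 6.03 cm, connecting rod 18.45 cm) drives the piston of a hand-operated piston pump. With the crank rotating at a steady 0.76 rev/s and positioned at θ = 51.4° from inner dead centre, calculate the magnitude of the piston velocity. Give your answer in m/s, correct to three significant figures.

ω = 2π·0.76 = 4.775 rad/s
For an in-line slider-crank, x = r cosθ + √(L² − r² sin²θ), so v = −rω sinθ·[1 + r cosθ/√(L² − r² sin²θ)].
With r = 0.0603 m, L = 0.1845 m, θ = 51.4°: √(L² − r² sin²θ) = 0.17838 m.
v = −0.0603·4.775·0.78152·[1 + 0.0603·0.62388/0.17838] = -0.2725 m/s.
|v| = 0.2725 m/s.

0.272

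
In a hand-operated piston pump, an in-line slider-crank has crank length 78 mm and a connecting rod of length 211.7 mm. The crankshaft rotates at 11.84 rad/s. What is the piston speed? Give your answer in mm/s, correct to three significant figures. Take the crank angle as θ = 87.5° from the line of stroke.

939

ω = 11.84 rad/s
For an in-line slider-crank, x = r cosθ + √(L² − r² sin²θ), so v = −rω sinθ·[1 + r cosθ/√(L² − r² sin²θ)].
With r = 0.078 m, L = 0.2117 m, θ = 87.5°: √(L² − r² sin²θ) = 0.19684 m.
v = −0.078·11.84·0.99905·[1 + 0.078·0.04362/0.19684] = -0.93859 m/s.
|v| = 0.93859 m/s = 938.59 mm/s.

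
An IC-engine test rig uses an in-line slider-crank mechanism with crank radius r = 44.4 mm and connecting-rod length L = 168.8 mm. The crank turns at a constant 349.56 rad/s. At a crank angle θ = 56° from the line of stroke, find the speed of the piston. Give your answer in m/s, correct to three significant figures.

ω = 349.6 rad/s
For an in-line slider-crank, x = r cosθ + √(L² − r² sin²θ), so v = −rω sinθ·[1 + r cosθ/√(L² − r² sin²θ)].
With r = 0.0444 m, L = 0.1688 m, θ = 56°: √(L² − r² sin²θ) = 0.16474 m.
v = −0.0444·349.6·0.82904·[1 + 0.0444·0.55919/0.16474] = -14.806 m/s.
|v| = 14.806 m/s.

14.8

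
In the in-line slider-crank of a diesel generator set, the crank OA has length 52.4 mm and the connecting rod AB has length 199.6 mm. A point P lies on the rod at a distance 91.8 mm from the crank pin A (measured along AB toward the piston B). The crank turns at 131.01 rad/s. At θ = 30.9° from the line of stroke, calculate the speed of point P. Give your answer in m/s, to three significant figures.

5.03

ω = 131 rad/s.  Crank-pin speed |V_A| = rω = 6.8649 m/s, perpendicular to OA.
Rod angle: sinφ = −(r/L) sinθ ⇒ φ = -7.748°; ω_rod = −rω cosθ/√(L²−r²sin²θ) = -29.784 rad/s.
V_P = V_A + ω_rod × AP, with AP = 0.0918 m along the rod.
Components: V_Px = −rω sinθ − a·ω_rod·sinφ = -3.894 m/s;  V_Py = rω cosθ + a·ω_rod·cosφ = +3.1814 m/s.
|V_P| = √(V_Px² + V_Py²) = 5.0284 m/s.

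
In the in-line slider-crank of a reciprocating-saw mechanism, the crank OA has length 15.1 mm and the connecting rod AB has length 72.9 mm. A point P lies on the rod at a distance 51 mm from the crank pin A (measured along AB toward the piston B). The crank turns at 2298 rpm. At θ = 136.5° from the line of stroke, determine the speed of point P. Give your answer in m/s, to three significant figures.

2.37

ω = 240.6 rad/s.  Crank-pin speed |V_A| = rω = 3.6338 m/s, perpendicular to OA.
Rod angle: sinφ = −(r/L) sinθ ⇒ φ = -8.197°; ω_rod = −rω cosθ/√(L²−r²sin²θ) = +36.53 rad/s.
V_P = V_A + ω_rod × AP, with AP = 0.051 m along the rod.
Components: V_Px = −rω sinθ − a·ω_rod·sinφ = -2.2357 m/s;  V_Py = rω cosθ + a·ω_rod·cosφ = -0.79183 m/s.
|V_P| = √(V_Px² + V_Py²) = 2.3718 m/s.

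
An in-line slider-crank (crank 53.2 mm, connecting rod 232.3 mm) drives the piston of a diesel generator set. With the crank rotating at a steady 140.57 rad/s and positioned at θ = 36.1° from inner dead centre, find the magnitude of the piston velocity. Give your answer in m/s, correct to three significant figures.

5.23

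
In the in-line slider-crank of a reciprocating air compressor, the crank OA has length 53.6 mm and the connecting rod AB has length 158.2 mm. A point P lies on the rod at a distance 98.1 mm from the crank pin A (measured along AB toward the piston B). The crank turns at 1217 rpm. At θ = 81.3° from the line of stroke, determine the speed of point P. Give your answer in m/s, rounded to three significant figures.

6.99

ω = 127.4 rad/s.  Crank-pin speed |V_A| = rω = 6.831 m/s, perpendicular to OA.
Rod angle: sinφ = −(r/L) sinθ ⇒ φ = -19.567°; ω_rod = −rω cosθ/√(L²−r²sin²θ) = -6.9317 rad/s.
V_P = V_A + ω_rod × AP, with AP = 0.0981 m along the rod.
Components: V_Px = −rω sinθ − a·ω_rod·sinφ = -6.9801 m/s;  V_Py = rω cosθ + a·ω_rod·cosφ = +0.39254 m/s.
|V_P| = √(V_Px² + V_Py²) = 6.9912 m/s.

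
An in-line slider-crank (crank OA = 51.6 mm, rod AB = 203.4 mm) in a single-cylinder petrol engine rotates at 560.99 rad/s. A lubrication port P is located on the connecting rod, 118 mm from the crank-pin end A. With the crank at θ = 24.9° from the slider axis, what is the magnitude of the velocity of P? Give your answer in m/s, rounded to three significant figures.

ω = 561 rad/s.  Crank-pin speed |V_A| = rω = 28.947 m/s, perpendicular to OA.
Rod angle: sinφ = −(r/L) sinθ ⇒ φ = -6.132°; ω_rod = −rω cosθ/√(L²−r²sin²θ) = -129.83 rad/s.
V_P = V_A + ω_rod × AP, with AP = 0.118 m along the rod.
Components: V_Px = −rω sinθ − a·ω_rod·sinφ = -13.824 m/s;  V_Py = rω cosθ + a·ω_rod·cosφ = +11.024 m/s.
|V_P| = √(V_Px² + V_Py²) = 17.681 m/s.

17.7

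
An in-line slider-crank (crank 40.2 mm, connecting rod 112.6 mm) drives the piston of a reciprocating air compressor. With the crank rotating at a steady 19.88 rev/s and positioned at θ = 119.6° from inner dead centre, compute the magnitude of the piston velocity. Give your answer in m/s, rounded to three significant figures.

3.56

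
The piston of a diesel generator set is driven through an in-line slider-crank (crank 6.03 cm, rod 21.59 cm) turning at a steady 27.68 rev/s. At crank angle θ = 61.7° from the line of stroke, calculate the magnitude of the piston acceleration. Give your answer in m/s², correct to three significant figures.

ω = 2π·27.7 = 173.9 rad/s
x(θ) = r cosθ + √(L² − r² sin²θ); with ω constant, a = ω²·d²x/dθ².
d²x/dθ² = −r cosθ − r²(cos2θ)/√u − r⁴ sin²2θ/(4u^{3/2}),  u = L² − r² sin²θ = 0.043794 m².
Substituting r = 0.0603 m, L = 0.2159 m, θ = 61.7°: d²x/dθ² = -0.019274 m.
a = ω²·d²x/dθ² = (173.9)²·(-0.019274) = -583 m/s²;  |a| = 583 m/s².

583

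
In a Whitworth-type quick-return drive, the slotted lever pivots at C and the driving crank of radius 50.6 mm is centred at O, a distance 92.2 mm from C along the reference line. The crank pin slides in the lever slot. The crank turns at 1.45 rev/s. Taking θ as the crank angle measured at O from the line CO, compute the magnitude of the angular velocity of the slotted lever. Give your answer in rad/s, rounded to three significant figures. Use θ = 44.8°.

ω = 9.111 rad/s (from 1.45 rev/s).
Crank pin A relative to C: A = (d + r cosθ, r sinθ); lever angle φ = atan2(r sinθ, d + r cosθ).
Differentiating tanφ: φ̇ = rω(d cosθ + r)/(d² + r² + 2dr cosθ).
d² + r² + 2dr cosθ = |CA|² = 0.0176819 m²;  d cosθ + r = +0.11602 m.
|ω_lever| = |0.0506·9.111·+0.11602| / 0.0176819 = 3.0249 rad/s.

3.02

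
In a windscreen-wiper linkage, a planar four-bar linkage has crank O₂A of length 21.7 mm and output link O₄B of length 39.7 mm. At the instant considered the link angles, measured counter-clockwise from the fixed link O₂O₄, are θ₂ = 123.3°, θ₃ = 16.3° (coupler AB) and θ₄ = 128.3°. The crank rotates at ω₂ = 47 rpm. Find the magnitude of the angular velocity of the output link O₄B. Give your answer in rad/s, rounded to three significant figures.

2.77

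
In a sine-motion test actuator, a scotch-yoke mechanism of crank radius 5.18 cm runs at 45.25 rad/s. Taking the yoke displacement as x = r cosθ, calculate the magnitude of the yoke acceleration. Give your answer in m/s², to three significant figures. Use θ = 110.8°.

37.7

ω = 45.25 rad/s
x = r cosθ ⇒ ẍ = −rω² cosθ (ω constant).
|a| = rω²|cosθ| = 0.0518·(45.25)²·|cos 110.8°| = 37.664 m/s².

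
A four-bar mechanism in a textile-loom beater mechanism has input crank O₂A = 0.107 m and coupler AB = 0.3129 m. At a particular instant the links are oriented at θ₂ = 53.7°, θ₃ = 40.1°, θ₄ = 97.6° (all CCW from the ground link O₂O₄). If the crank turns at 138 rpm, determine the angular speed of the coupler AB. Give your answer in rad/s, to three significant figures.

4.06

ω₂ = 14.45 rad/s (from 138 rpm).
Differentiating the loop-closure r₂e^{iθ₂}+r₃e^{iθ₃}=r₁+r₄e^{iθ₄} gives r₂ω₂e^{iθ₂}+r₃ω₃e^{iθ₃}=r₄ω₄e^{iθ₄}.
Eliminating the other unknown: ω₃ = r₂ω₂ sin(θ₄−θ₂) / [r₃ sin(θ₃−θ₄)].
Numerator sine = +0.69340; denominator sine = -0.84339.
Result = 0.107·14.45·(+0.69340) / (0.3129·(-0.84339)) = -4.063 rad/s; magnitude 4.063 rad/s.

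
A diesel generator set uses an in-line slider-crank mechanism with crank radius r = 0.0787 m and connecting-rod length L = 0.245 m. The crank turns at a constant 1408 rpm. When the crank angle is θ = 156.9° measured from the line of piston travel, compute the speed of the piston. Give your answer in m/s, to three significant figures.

3.20

ω = 2π·1408/60 = 147.4 rad/s
For an in-line slider-crank, x = r cosθ + √(L² − r² sin²θ), so v = −rω sinθ·[1 + r cosθ/√(L² − r² sin²θ)].
With r = 0.0787 m, L = 0.245 m, θ = 156.9°: √(L² − r² sin²θ) = 0.24305 m.
v = −0.0787·147.4·0.39234·[1 + 0.0787·-0.91982/0.24305] = -3.1967 m/s.
|v| = 3.1967 m/s.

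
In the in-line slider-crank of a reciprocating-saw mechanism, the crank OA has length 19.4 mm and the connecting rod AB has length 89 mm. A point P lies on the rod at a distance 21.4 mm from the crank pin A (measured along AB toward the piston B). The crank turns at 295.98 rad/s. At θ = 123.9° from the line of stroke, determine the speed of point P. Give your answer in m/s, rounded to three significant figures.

ω = 296 rad/s.  Crank-pin speed |V_A| = rω = 5.742 m/s, perpendicular to OA.
Rod angle: sinφ = −(r/L) sinθ ⇒ φ = -10.424°; ω_rod = −rω cosθ/√(L²−r²sin²θ) = +36.588 rad/s.
V_P = V_A + ω_rod × AP, with AP = 0.0214 m along the rod.
Components: V_Px = −rω sinθ − a·ω_rod·sinφ = -4.6243 m/s;  V_Py = rω cosθ + a·ω_rod·cosφ = -2.4325 m/s.
|V_P| = √(V_Px² + V_Py²) = 5.225 m/s.

5.23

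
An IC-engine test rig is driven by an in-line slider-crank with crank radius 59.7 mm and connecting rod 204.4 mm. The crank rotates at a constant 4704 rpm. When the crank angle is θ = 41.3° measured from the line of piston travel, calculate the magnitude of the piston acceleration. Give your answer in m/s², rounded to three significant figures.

ω = 2π·4704/60 = 492.6 rad/s
x(θ) = r cosθ + √(L² − r² sin²θ); with ω constant, a = ω²·d²x/dθ².
d²x/dθ² = −r cosθ − r²(cos2θ)/√u − r⁴ sin²2θ/(4u^{3/2}),  u = L² − r² sin²θ = 0.0402268 m².
Substituting r = 0.0597 m, L = 0.2044 m, θ = 41.3°: d²x/dθ² = -0.047526 m.
a = ω²·d²x/dθ² = (492.6)²·(-0.047526) = -11533 m/s²;  |a| = 11533 m/s².

11500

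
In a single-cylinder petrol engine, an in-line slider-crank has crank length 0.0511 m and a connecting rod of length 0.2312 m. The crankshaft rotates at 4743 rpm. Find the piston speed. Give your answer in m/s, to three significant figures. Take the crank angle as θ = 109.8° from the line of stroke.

22.1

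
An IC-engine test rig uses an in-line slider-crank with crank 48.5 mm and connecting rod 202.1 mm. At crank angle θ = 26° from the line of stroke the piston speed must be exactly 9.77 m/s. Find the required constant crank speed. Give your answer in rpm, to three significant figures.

3610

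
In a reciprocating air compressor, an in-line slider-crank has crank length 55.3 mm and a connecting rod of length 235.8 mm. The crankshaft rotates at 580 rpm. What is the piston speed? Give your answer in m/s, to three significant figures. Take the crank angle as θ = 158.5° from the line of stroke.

0.961

ω = 2π·580/60 = 60.74 rad/s
For an in-line slider-crank, x = r cosθ + √(L² − r² sin²θ), so v = −rω sinθ·[1 + r cosθ/√(L² − r² sin²θ)].
With r = 0.0553 m, L = 0.2358 m, θ = 158.5°: √(L² − r² sin²θ) = 0.23493 m.
v = −0.0553·60.74·0.36650·[1 + 0.0553·-0.93042/0.23493] = -0.96139 m/s.
|v| = 0.96139 m/s.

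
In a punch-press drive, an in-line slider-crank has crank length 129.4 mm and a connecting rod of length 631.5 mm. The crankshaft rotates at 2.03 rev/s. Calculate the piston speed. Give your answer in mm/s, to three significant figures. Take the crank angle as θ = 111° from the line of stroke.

1430

ω = 2π·2.03 = 12.75 rad/s
For an in-line slider-crank, x = r cosθ + √(L² − r² sin²θ), so v = −rω sinθ·[1 + r cosθ/√(L² − r² sin²θ)].
With r = 0.1294 m, L = 0.6315 m, θ = 111°: √(L² − r² sin²θ) = 0.61984 m.
v = −0.1294·12.75·0.93358·[1 + 0.1294·-0.35837/0.61984] = -1.4256 m/s.
|v| = 1.4256 m/s = 1425.6 mm/s.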